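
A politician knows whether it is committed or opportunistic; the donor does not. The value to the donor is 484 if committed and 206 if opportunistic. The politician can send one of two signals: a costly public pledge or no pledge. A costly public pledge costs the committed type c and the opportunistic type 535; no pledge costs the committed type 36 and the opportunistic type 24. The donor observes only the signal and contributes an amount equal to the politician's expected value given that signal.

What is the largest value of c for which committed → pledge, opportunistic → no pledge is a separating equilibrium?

314

Under separation: pledge → committed (pays 484); no pledge → opportunistic (pays 206).
Opportunistic: 206 − 24 = 182 ≥ 484 − 535 = -51. Holds regardless of c. ✓
Committed: 484 − c ≥ 206 − 36, so c ≤ 484 − 170 = 314.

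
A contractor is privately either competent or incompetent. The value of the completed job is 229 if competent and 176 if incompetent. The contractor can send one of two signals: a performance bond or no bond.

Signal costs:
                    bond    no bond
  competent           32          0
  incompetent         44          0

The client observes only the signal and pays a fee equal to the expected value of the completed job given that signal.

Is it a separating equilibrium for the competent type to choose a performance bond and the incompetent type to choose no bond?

No

Under separation the client infers type exactly: bond → competent (pays 229), no bond → incompetent (pays 176).
Competent: bond gives 229 − 32 = 197; no bond gives 176 − 0 = 176. No deviation. ✓
Incompetent: no bond gives 176 − 0 = 176; bond gives 229 − 44 = 185. Would deviate. ✗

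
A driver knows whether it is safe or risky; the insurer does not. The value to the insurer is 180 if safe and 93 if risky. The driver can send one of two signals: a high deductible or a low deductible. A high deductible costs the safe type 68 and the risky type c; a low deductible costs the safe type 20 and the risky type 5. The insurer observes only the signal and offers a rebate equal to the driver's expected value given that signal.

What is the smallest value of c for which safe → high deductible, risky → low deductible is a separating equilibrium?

Under separation: high deductible → safe (pays 180); low deductible → risky (pays 93).
Safe: 180 − 68 = 112 ≥ 93 − 20 = 73. Holds regardless of c. ✓
Risky: 93 − 5 ≥ 180 − c, so c ≥ 180 − 88 = 92.

92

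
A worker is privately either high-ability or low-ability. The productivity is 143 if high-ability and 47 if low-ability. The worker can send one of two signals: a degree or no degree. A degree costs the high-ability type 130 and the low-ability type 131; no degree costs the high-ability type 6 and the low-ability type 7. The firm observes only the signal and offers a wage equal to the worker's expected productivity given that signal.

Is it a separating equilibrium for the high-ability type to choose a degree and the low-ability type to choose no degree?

No

If types separate, degree earns payment 143 and no degree earns 47.
High-ability: degree gives 143 − 130 = 13; no degree gives 47 − 6 = 41. Would deviate. ✗
Low-ability: no degree gives 47 − 7 = 40; degree gives 143 − 131 = 12. No deviation. ✓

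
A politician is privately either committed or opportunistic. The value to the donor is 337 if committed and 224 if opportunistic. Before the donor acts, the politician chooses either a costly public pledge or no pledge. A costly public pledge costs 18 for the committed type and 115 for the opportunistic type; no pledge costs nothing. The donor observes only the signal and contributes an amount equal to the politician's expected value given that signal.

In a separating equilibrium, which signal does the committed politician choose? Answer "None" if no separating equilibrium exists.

Try committed → pledge, opportunistic → no pledge:
  Under separation the donor infers type exactly: pledge → committed (pays 337), no pledge → opportunistic (pays 224).
  Committed: pledge gives 337 − 18 = 319; no pledge gives 224 − 0 = 224. No deviation. ✓
  Opportunistic: no pledge gives 224 − 0 = 224; pledge gives 337 − 115 = 222. No deviation. ✓
Both hold — the committed type sends pledge.

pledge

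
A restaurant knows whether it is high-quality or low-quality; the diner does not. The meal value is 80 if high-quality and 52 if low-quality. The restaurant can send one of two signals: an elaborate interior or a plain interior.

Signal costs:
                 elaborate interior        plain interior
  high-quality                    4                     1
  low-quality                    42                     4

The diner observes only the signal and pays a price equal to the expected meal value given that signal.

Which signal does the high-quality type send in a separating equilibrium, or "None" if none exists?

Try high-quality → elaborate interior, low-quality → plain interior:
  Under separation the diner infers type exactly: elaborate interior → high-quality (pays 80), plain interior → low-quality (pays 52).
  High-quality: elaborate interior gives 80 − 4 = 76; plain interior gives 52 − 1 = 51. No deviation. ✓
  Low-quality: plain interior gives 52 − 4 = 48; elaborate interior gives 80 − 42 = 38. No deviation. ✓
Both hold — the high-quality type sends elaborate interior.

elaborate interior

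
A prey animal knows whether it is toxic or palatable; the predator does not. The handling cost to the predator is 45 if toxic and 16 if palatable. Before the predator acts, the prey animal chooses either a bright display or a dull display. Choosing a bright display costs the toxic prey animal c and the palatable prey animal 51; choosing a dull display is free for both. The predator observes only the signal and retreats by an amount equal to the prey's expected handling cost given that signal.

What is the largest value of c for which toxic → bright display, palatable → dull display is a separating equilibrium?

29

Under separation: bright display → toxic (pays 45); dull display → palatable (pays 16).
Palatable: 16 − 0 = 16 ≥ 45 − 51 = -6. Holds regardless of c. ✓
Toxic: 45 − c ≥ 16 − 0, so c ≤ 45 − 16 = 29.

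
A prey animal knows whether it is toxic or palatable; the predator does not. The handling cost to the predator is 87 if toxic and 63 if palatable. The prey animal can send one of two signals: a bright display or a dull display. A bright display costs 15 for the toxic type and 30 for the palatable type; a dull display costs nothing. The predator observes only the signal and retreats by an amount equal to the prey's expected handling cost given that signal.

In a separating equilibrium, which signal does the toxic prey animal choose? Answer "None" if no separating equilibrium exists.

bright display

Try toxic → bright display, palatable → dull display:
  If types separate, bright display earns payment 87 and dull display earns 63.
  Toxic: bright display gives 87 − 15 = 72; dull display gives 63 − 0 = 63. No deviation. ✓
  Palatable: dull display gives 63 − 0 = 63; bright display gives 87 − 30 = 57. No deviation. ✓
Both hold — the toxic type sends bright display.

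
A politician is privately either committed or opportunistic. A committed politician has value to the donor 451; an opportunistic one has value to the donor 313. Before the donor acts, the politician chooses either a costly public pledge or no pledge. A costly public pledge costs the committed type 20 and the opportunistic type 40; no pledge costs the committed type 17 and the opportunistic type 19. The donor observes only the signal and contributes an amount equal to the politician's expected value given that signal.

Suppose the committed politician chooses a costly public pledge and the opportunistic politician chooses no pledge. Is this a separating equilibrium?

Under separation the donor infers type exactly: pledge → committed (pays 451), no pledge → opportunistic (pays 313).
Committed: pledge gives 451 − 20 = 431; no pledge gives 313 − 17 = 296. No deviation. ✓
Opportunistic: no pledge gives 313 − 19 = 294; pledge gives 451 − 40 = 411. Would deviate. ✗

No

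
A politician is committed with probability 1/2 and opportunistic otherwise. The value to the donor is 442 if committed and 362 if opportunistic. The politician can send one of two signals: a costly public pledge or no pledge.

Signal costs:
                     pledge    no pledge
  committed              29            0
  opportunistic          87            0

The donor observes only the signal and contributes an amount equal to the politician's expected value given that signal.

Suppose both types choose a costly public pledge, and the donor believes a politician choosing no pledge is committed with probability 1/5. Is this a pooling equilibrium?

At the pooled signal (pledge) the donor holds the prior 1/2 and pays 1/2·442 + 1/2·362 = 402. Off-path (no pledge) belief 1/5 gives 1/5·442 + 4/5·362 = 378.
Committed: pledge gives 402 − 29 = 373; no pledge gives 378 − 0 = 378. Deviates. ✗
Opportunistic: pledge gives 402 − 87 = 315; no pledge gives 378 − 0 = 378. Deviates. ✗

No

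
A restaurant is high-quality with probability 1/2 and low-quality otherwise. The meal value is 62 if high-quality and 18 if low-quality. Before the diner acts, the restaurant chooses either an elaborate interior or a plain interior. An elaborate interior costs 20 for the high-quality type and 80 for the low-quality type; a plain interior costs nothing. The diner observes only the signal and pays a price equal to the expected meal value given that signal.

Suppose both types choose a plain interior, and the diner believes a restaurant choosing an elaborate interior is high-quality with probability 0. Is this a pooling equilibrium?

On the equilibrium path (plain interior) the diner holds the prior 1/2 and pays 1/2·62 + 1/2·18 = 40. Off-path (elaborate interior) belief 0 gives 0·62 + 1·18 = 18.
High-quality: plain interior gives 40 − 0 = 40; elaborate interior gives 18 − 20 = -2. Stays. ✓
Low-quality: plain interior gives 40 − 0 = 40; elaborate interior gives 18 − 80 = -62. Stays. ✓
Beliefs are Bayes-consistent on-path and both types best-respond.

Yes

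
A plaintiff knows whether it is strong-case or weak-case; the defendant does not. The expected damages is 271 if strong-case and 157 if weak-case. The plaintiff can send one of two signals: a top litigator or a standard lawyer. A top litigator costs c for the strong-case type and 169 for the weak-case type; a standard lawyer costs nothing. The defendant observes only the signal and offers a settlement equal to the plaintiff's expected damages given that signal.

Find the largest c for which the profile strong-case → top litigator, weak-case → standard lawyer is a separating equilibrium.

114

Under separation: top litigator → strong-case (pays 271); standard lawyer → weak-case (pays 157).
Weak-case: 157 − 0 = 157 ≥ 271 − 169 = 102. Holds regardless of c. ✓
Strong-case: 271 − c ≥ 157 − 0, so c ≤ 271 − 157 = 114.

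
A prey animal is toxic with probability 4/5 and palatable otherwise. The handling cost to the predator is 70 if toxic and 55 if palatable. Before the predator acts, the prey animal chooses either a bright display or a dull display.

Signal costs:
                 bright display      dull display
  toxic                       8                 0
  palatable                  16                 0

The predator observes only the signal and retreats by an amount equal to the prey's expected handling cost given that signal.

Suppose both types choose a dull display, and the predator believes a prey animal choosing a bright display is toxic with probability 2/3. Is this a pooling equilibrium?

Yes

At the pooled signal (dull display) the predator holds the prior 4/5 and pays 4/5·70 + 1/5·55 = 67. Off-path (bright display) belief 2/3 gives 2/3·70 + 1/3·55 = 65.
Toxic: dull display gives 67 − 0 = 67; bright display gives 65 − 8 = 57. Stays. ✓
Palatable: dull display gives 67 − 0 = 67; bright display gives 65 − 16 = 49. Stays. ✓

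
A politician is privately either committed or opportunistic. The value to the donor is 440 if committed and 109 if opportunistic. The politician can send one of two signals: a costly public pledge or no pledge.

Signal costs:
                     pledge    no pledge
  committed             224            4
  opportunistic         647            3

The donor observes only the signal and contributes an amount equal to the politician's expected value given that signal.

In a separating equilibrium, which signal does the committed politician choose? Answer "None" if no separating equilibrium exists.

pledge

Try committed → pledge, opportunistic → no pledge:
  Under separation the donor infers type exactly: pledge → committed (pays 440), no pledge → opportunistic (pays 109).
  Committed: pledge gives 440 − 224 = 216; no pledge gives 109 − 4 = 105. No deviation. ✓
  Opportunistic: no pledge gives 109 − 3 = 106; pledge gives 440 − 647 = -207. No deviation. ✓
Both hold — the committed type sends pledge.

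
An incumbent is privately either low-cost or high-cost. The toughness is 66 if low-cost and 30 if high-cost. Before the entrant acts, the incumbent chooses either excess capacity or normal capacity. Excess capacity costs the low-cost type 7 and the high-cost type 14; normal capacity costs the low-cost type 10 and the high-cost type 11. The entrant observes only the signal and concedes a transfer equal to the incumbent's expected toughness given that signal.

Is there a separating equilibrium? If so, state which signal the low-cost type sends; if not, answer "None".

Try low-cost → excess capacity, high-cost → normal capacity:
  If types separate, excess capacity earns payment 66 and normal capacity earns 30.
  Low-cost: excess capacity gives 66 − 7 = 59; normal capacity gives 30 − 10 = 20. No deviation. ✓
  High-cost: normal capacity gives 30 − 11 = 19; excess capacity gives 66 − 14 = 52. Would deviate. ✗
Try low-cost → normal capacity, high-cost → excess capacity:
  If types separate, normal capacity earns payment 66 and excess capacity earns 30.
  Low-cost: normal capacity gives 66 − 10 = 56; excess capacity gives 30 − 7 = 23. No deviation. ✓
  High-cost: excess capacity gives 30 − 14 = 16; normal capacity gives 66 − 11 = 55. Would deviate. ✗
Neither assignment is incentive-compatible.

None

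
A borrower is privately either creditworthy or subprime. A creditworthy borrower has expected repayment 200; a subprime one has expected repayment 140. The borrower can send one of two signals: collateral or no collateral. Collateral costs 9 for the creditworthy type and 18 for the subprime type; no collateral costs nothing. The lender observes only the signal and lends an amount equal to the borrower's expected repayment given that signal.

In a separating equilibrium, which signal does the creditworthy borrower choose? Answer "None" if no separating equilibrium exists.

None

Try creditworthy → collateral, subprime → no collateral:
  If types separate, collateral earns payment 200 and no collateral earns 140.
  Creditworthy: collateral gives 200 − 9 = 191; no collateral gives 140 − 0 = 140. No deviation. ✓
  Subprime: no collateral gives 140 − 0 = 140; collateral gives 200 − 18 = 182. Would deviate. ✗
Try creditworthy → no collateral, subprime → collateral:
  If types separate, no collateral earns payment 200 and collateral earns 140.
  Creditworthy: no collateral gives 200 − 0 = 200; collateral gives 140 − 9 = 131. No deviation. ✓
  Subprime: collateral gives 140 − 18 = 122; no collateral gives 200 − 0 = 200. Would deviate. ✗
Neither assignment is incentive-compatible.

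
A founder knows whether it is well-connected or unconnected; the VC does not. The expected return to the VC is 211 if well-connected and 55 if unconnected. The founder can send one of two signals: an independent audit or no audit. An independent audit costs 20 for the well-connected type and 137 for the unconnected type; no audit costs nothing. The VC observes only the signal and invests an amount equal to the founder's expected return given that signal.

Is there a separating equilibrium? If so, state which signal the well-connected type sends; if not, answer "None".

None

Try well-connected → audit, unconnected → no audit:
  If types separate, audit earns payment 211 and no audit earns 55.
  Well-connected: audit gives 211 − 20 = 191; no audit gives 55 − 0 = 55. No deviation. ✓
  Unconnected: no audit gives 55 − 0 = 55; audit gives 211 − 137 = 74. Would deviate. ✗
Try well-connected → no audit, unconnected → audit:
  If types separate, no audit earns payment 211 and audit earns 55.
  Well-connected: no audit gives 211 − 0 = 211; audit gives 55 − 20 = 35. No deviation. ✓
  Unconnected: audit gives 55 − 137 = -82; no audit gives 211 − 0 = 211. Would deviate. ✗
Neither assignment is incentive-compatible.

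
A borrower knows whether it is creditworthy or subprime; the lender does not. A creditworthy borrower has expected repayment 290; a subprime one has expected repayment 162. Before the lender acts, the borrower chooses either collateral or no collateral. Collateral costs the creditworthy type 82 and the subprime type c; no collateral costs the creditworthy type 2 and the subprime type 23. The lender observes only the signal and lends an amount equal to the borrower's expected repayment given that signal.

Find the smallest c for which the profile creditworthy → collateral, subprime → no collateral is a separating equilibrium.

Under separation: collateral → creditworthy (pays 290); no collateral → subprime (pays 162).
Creditworthy: 290 − 82 = 208 ≥ 162 − 2 = 160. Holds regardless of c. ✓
Subprime: 162 − 23 ≥ 290 − c, so c ≥ 290 − 139 = 151.

151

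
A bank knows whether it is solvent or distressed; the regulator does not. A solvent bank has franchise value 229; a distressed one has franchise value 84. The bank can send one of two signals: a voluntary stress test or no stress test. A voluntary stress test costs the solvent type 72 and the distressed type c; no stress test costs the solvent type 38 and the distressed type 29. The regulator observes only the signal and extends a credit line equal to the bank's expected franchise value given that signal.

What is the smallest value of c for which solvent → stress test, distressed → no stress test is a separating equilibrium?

Under separation: stress test → solvent (pays 229); no stress test → distressed (pays 84).
Solvent: 229 − 72 = 157 ≥ 84 − 38 = 46. Holds regardless of c. ✓
Distressed: 84 − 29 ≥ 229 − c, so c ≥ 229 − 55 = 174.

174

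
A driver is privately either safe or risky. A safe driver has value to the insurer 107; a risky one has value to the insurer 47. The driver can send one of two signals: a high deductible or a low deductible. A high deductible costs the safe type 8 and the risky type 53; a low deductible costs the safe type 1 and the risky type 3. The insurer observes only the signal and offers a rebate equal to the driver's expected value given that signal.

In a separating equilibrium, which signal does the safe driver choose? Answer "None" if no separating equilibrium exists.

Try safe → high deductible, risky → low deductible:
  If types separate, high deductible earns payment 107 and low deductible earns 47.
  Safe: high deductible gives 107 − 8 = 99; low deductible gives 47 − 1 = 46. No deviation. ✓
  Risky: low deductible gives 47 − 3 = 44; high deductible gives 107 − 53 = 54. Would deviate. ✗
Try safe → low deductible, risky → high deductible:
  If types separate, low deductible earns payment 107 and high deductible earns 47.
  Safe: low deductible gives 107 − 1 = 106; high deductible gives 47 − 8 = 39. No deviation. ✓
  Risky: high deductible gives 47 − 53 = -6; low deductible gives 107 − 3 = 104. Would deviate. ✗
Neither assignment is incentive-compatible.

None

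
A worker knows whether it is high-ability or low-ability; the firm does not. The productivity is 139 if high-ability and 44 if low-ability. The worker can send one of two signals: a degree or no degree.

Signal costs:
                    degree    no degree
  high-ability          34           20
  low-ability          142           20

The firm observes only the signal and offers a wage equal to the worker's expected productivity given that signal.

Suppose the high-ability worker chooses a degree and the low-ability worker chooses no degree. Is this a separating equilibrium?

Yes

If types separate, degree earns payment 139 and no degree earns 44.
High-ability: degree gives 139 − 34 = 105; no degree gives 44 − 20 = 24. No deviation. ✓
Low-ability: no degree gives 44 − 20 = 24; degree gives 139 − 142 = -3. No deviation. ✓
Both incentive constraints hold.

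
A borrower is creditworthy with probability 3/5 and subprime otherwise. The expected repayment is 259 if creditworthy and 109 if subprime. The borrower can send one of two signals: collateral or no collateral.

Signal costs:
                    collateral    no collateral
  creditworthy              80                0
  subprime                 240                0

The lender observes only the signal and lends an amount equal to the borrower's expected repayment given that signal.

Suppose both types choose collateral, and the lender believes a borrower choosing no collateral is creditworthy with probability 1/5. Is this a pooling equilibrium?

No

At the pooled signal (collateral) the lender holds the prior 3/5 and pays 3/5·259 + 2/5·109 = 199. Off-path (no collateral) belief 1/5 gives 1/5·259 + 4/5·109 = 139.
Creditworthy: collateral gives 199 − 80 = 119; no collateral gives 139 − 0 = 139. Deviates. ✗
Subprime: collateral gives 199 − 240 = -41; no collateral gives 139 − 0 = 139. Deviates. ✗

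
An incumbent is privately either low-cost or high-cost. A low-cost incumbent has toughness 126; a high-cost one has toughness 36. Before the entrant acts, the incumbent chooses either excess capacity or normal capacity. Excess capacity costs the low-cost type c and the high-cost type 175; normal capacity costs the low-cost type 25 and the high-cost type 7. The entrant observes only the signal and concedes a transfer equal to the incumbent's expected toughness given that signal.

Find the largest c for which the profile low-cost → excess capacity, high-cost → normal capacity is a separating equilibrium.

Under separation: excess capacity → low-cost (pays 126); normal capacity → high-cost (pays 36).
High-cost: 36 − 7 = 29 ≥ 126 − 175 = -49. Holds regardless of c. ✓
Low-cost: 126 − c ≥ 36 − 25, so c ≤ 126 − 11 = 115.

115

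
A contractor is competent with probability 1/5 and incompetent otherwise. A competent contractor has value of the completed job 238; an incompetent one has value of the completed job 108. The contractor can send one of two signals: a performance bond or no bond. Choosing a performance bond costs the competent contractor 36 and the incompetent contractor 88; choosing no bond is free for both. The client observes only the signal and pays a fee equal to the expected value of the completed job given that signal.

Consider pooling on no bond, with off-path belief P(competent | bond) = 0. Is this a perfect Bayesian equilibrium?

At the pooled signal (no bond) the client holds the prior 1/5 and pays 1/5·238 + 4/5·108 = 134. Off-path (bond) belief 0 gives 0·238 + 1·108 = 108.
Competent: no bond gives 134 − 0 = 134; bond gives 108 − 36 = 72. Stays. ✓
Incompetent: no bond gives 134 − 0 = 134; bond gives 108 − 88 = 20. Stays. ✓

Yes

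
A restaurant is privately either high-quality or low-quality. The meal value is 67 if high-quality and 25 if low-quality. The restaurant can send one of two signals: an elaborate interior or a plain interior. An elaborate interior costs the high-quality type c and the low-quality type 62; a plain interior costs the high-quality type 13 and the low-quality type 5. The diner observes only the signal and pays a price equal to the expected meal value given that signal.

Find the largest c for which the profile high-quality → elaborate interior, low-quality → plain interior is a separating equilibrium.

Under separation: elaborate interior → high-quality (pays 67); plain interior → low-quality (pays 25).
Low-quality: 25 − 5 = 20 ≥ 67 − 62 = 5. Holds regardless of c. ✓
High-quality: 67 − c ≥ 25 − 13, so c ≤ 67 − 12 = 55.

55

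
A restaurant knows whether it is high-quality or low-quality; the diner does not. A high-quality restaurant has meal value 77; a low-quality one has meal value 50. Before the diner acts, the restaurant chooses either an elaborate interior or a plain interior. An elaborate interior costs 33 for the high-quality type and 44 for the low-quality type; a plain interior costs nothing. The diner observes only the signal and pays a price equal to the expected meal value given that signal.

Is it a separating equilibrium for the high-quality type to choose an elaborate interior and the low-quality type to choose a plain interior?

If types separate, elaborate interior earns payment 77 and plain interior earns 50.
High-quality: elaborate interior gives 77 − 33 = 44; plain interior gives 50 − 0 = 50. Would deviate. ✗
Low-quality: plain interior gives 50 − 0 = 50; elaborate interior gives 77 − 44 = 33. No deviation. ✓

No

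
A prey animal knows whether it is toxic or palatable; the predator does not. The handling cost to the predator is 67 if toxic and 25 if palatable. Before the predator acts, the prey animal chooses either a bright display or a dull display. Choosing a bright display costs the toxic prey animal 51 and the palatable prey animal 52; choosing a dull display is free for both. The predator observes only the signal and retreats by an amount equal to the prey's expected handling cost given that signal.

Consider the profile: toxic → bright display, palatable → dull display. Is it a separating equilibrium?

No

If types separate, bright display earns payment 67 and dull display earns 25.
Toxic: bright display gives 67 − 51 = 16; dull display gives 25 − 0 = 25. Would deviate. ✗
Palatable: dull display gives 25 − 0 = 25; bright display gives 67 − 52 = 15. No deviation. ✓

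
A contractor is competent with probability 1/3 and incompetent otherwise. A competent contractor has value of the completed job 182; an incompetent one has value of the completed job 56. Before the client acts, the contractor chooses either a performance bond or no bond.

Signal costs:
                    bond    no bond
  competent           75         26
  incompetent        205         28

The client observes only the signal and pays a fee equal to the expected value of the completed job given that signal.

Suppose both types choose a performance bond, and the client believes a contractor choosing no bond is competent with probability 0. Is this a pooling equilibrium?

No

On the equilibrium path (bond) the client holds the prior 1/3 and pays 1/3·182 + 2/3·56 = 98. Off-path (no bond) belief 0 gives 0·182 + 1·56 = 56.
Competent: bond gives 98 − 75 = 23; no bond gives 56 − 26 = 30. Deviates. ✗
Incompetent: bond gives 98 − 205 = -107; no bond gives 56 − 28 = 28. Deviates. ✗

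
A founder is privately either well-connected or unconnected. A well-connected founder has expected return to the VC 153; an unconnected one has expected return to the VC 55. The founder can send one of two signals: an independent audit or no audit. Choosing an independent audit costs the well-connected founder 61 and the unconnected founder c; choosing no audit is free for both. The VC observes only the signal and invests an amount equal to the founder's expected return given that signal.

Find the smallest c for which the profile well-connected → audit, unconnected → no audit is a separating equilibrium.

98

Under separation: audit → well-connected (pays 153); no audit → unconnected (pays 55).
Well-connected: 153 − 61 = 92 ≥ 55 − 0 = 55. Holds regardless of c. ✓
Unconnected: 55 − 0 ≥ 153 − c, so c ≥ 153 − 55 = 98.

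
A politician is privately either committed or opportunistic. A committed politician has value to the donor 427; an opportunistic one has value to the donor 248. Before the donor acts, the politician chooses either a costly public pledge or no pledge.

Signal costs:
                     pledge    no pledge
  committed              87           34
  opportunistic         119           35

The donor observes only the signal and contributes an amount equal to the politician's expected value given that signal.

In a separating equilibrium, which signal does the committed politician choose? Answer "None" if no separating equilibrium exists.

None

Try committed → pledge, opportunistic → no pledge:
  Under separation the donor infers type exactly: pledge → committed (pays 427), no pledge → opportunistic (pays 248).
  Committed: pledge gives 427 − 87 = 340; no pledge gives 248 − 34 = 214. No deviation. ✓
  Opportunistic: no pledge gives 248 − 35 = 213; pledge gives 427 − 119 = 308. Would deviate. ✗
Try committed → no pledge, opportunistic → pledge:
  Under separation the donor infers type exactly: no pledge → committed (pays 427), pledge → opportunistic (pays 248).
  Committed: no pledge gives 427 − 34 = 393; pledge gives 248 − 87 = 161. No deviation. ✓
  Opportunistic: pledge gives 248 − 119 = 129; no pledge gives 427 − 35 = 392. Would deviate. ✗
Neither assignment is incentive-compatible.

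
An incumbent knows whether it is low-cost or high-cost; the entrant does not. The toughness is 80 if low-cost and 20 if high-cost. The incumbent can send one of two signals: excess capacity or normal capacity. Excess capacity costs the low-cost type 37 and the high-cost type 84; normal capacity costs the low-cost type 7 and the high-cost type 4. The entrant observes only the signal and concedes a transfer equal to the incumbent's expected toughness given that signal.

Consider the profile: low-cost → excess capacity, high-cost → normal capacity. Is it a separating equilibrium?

Yes

If types separate, excess capacity earns payment 80 and normal capacity earns 20.
Low-cost: excess capacity gives 80 − 37 = 43; normal capacity gives 20 − 7 = 13. No deviation. ✓
High-cost: normal capacity gives 20 − 4 = 16; excess capacity gives 80 − 84 = -4. No deviation. ✓
Both incentive constraints hold.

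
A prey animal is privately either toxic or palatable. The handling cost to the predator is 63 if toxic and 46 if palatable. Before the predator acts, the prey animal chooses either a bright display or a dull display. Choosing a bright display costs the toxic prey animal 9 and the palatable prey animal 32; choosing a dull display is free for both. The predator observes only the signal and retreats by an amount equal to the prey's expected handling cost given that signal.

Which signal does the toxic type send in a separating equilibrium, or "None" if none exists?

bright display

Try toxic → bright display, palatable → dull display:
  If types separate, bright display earns payment 63 and dull display earns 46.
  Toxic: bright display gives 63 − 9 = 54; dull display gives 46 − 0 = 46. No deviation. ✓
  Palatable: dull display gives 46 − 0 = 46; bright display gives 63 − 32 = 31. No deviation. ✓
Both hold — the toxic type sends bright display.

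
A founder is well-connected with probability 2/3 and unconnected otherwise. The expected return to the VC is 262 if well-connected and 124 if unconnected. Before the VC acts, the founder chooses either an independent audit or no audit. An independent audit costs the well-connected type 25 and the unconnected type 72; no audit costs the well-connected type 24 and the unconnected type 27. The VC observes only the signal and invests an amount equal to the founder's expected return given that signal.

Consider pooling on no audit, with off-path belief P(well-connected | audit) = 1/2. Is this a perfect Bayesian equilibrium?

At the pooled signal (no audit) the VC holds the prior 2/3 and pays 2/3·262 + 1/3·124 = 216. Off-path (audit) belief 1/2 gives 1/2·262 + 1/2·124 = 193.
Well-connected: no audit gives 216 − 24 = 192; audit gives 193 − 25 = 168. Stays. ✓
Unconnected: no audit gives 216 − 27 = 189; audit gives 193 − 72 = 121. Stays. ✓

Yes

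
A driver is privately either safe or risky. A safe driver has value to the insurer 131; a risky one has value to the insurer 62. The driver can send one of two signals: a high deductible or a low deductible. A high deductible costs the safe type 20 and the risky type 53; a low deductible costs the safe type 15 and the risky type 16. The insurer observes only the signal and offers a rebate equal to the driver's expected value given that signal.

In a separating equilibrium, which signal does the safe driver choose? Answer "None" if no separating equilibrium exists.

None

Try safe → high deductible, risky → low deductible:
  If types separate, high deductible earns payment 131 and low deductible earns 62.
  Safe: high deductible gives 131 − 20 = 111; low deductible gives 62 − 15 = 47. No deviation. ✓
  Risky: low deductible gives 62 − 16 = 46; high deductible gives 131 − 53 = 78. Would deviate. ✗
Try safe → low deductible, risky → high deductible:
  If types separate, low deductible earns payment 131 and high deductible earns 62.
  Safe: low deductible gives 131 − 15 = 116; high deductible gives 62 − 20 = 42. No deviation. ✓
  Risky: high deductible gives 62 − 53 = 9; low deductible gives 131 − 16 = 115. Would deviate. ✗
Neither assignment is incentive-compatible.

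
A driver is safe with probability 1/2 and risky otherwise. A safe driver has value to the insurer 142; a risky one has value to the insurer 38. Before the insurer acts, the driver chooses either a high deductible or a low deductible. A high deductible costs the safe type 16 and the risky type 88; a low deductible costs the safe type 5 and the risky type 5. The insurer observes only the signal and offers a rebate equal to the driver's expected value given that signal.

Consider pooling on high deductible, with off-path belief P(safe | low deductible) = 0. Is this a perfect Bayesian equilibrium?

On the equilibrium path (high deductible) the insurer holds the prior 1/2 and pays 1/2·142 + 1/2·38 = 90. Off-path (low deductible) belief 0 gives 0·142 + 1·38 = 38.
Safe: high deductible gives 90 − 16 = 74; low deductible gives 38 − 5 = 33. Stays. ✓
Risky: high deductible gives 90 − 88 = 2; low deductible gives 38 − 5 = 33. Deviates. ✗

No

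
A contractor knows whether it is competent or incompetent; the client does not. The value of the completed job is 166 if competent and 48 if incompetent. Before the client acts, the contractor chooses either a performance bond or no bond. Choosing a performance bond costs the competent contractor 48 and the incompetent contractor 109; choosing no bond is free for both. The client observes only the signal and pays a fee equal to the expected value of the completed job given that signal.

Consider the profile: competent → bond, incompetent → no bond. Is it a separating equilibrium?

No

If types separate, bond earns payment 166 and no bond earns 48.
Competent: bond gives 166 − 48 = 118; no bond gives 48 − 0 = 48. No deviation. ✓
Incompetent: no bond gives 48 − 0 = 48; bond gives 166 − 109 = 57. Would deviate. ✗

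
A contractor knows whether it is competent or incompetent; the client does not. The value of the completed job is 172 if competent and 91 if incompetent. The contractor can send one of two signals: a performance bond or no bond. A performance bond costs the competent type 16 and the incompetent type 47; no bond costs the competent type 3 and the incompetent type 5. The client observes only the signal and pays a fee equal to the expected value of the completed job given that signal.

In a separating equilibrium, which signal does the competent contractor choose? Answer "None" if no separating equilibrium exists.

Try competent → bond, incompetent → no bond:
  If types separate, bond earns payment 172 and no bond earns 91.
  Competent: bond gives 172 − 16 = 156; no bond gives 91 − 3 = 88. No deviation. ✓
  Incompetent: no bond gives 91 − 5 = 86; bond gives 172 − 47 = 125. Would deviate. ✗
Try competent → no bond, incompetent → bond:
  If types separate, no bond earns payment 172 and bond earns 91.
  Competent: no bond gives 172 − 3 = 169; bond gives 91 − 16 = 75. No deviation. ✓
  Incompetent: bond gives 91 − 47 = 44; no bond gives 172 − 5 = 167. Would deviate. ✗
Neither assignment is incentive-compatible.

None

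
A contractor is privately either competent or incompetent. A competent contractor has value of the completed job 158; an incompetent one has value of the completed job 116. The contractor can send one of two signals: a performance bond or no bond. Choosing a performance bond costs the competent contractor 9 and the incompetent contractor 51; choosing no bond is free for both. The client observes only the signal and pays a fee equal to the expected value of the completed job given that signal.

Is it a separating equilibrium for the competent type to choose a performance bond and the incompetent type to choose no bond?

Yes

If types separate, bond earns payment 158 and no bond earns 116.
Competent: bond gives 158 − 9 = 149; no bond gives 116 − 0 = 116. No deviation. ✓
Incompetent: no bond gives 116 − 0 = 116; bond gives 158 − 51 = 107. No deviation. ✓
Both incentive constraints hold.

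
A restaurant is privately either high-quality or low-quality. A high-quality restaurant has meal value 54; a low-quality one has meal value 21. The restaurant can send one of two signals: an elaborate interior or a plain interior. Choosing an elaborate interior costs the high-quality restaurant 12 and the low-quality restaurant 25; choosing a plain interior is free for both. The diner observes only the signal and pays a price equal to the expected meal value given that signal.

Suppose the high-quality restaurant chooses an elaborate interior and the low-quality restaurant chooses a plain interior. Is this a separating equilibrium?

If types separate, elaborate interior earns payment 54 and plain interior earns 21.
High-quality: elaborate interior gives 54 − 12 = 42; plain interior gives 21 − 0 = 21. No deviation. ✓
Low-quality: plain interior gives 21 − 0 = 21; elaborate interior gives 54 − 25 = 29. Would deviate. ✗

No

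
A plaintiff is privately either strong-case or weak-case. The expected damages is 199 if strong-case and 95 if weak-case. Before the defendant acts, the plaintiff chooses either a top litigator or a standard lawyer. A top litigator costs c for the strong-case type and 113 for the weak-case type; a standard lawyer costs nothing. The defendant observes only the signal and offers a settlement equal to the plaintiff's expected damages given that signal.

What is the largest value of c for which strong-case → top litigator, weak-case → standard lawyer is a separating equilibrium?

104

Under separation: top litigator → strong-case (pays 199); standard lawyer → weak-case (pays 95).
Weak-case: 95 − 0 = 95 ≥ 199 − 113 = 86. Holds regardless of c. ✓
Strong-case: 199 − c ≥ 95 − 0, so c ≤ 199 − 95 = 104.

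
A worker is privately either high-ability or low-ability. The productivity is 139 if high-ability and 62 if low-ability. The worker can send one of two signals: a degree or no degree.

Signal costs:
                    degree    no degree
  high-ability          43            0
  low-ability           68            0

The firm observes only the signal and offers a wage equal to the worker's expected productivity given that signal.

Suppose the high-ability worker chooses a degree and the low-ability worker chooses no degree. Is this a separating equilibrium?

If types separate, degree earns payment 139 and no degree earns 62.
High-ability: degree gives 139 − 43 = 96; no degree gives 62 − 0 = 62. No deviation. ✓
Low-ability: no degree gives 62 − 0 = 62; degree gives 139 − 68 = 71. Would deviate. ✗

No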